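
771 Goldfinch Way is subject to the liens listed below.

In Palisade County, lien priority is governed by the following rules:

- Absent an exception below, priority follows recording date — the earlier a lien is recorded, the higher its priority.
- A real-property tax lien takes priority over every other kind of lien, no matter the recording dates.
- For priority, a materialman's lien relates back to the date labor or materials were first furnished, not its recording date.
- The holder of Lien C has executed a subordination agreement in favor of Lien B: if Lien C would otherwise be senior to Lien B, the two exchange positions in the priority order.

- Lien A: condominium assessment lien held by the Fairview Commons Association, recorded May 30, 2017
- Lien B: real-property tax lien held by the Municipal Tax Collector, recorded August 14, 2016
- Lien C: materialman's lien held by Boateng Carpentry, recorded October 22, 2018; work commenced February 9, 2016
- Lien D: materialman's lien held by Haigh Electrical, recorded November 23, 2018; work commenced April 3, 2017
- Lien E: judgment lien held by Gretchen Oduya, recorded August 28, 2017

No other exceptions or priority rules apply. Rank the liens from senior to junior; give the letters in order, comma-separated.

Adjusting effective dates: C's effective date is February 9, 2016, when work began; D's effective date is April 3, 2017, when work began.
As a real-property tax lien, B is senior to every other lien.
Remaining liens by effective date: C (February 9, 2016), D (April 3, 2017), A (May 30, 2017), E (August 28, 2017).
C already ranks below B; the subordination has no effect.

B, C, D, A, E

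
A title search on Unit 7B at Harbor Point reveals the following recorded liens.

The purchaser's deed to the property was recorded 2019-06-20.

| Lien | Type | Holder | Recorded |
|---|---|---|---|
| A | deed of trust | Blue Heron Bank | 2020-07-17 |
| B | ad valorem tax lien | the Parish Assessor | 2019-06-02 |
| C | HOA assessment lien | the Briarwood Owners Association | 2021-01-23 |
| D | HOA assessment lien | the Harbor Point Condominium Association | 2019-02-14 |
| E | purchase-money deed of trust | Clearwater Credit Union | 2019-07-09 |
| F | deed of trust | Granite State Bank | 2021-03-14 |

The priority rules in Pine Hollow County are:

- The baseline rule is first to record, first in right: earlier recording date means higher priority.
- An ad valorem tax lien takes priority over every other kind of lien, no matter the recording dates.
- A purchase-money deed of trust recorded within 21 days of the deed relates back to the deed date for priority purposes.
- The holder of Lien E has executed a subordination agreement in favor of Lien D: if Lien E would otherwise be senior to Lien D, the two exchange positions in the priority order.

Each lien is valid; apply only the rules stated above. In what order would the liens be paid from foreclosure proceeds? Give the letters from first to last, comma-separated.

Effective dates: E was recorded within the 21-day window, so its effective date is the deed date 2019-06-20.
B is an ad valorem tax lien and takes priority over every other lien.
Ordering the rest by effective date: D (2019-02-14), E (2019-06-20), A (2020-07-17), C (2021-01-23), F (2021-03-14).
Since E is not senior to D, the subordination leaves the order unchanged.

B, D, E, A, C, F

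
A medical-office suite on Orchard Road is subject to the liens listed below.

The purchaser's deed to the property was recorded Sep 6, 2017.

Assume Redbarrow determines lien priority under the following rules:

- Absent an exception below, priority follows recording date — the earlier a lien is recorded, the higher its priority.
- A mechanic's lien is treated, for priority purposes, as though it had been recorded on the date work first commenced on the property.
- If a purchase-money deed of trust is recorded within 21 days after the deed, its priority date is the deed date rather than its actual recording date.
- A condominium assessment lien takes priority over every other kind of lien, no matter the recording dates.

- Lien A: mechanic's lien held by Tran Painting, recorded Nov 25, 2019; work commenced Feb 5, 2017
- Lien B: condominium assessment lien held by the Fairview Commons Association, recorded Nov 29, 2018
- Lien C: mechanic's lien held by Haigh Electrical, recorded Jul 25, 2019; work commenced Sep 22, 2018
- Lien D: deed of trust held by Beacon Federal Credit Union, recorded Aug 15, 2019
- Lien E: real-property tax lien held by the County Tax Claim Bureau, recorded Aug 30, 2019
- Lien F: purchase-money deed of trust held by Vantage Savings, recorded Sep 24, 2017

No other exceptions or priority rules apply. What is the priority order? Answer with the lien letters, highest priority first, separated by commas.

B, A, F, C, D, E

Effective dates: A relates back to Feb 5, 2017 (work commenced); C relates back to Sep 22, 2018 (work commenced); F relates back to the deed date Sep 6, 2017.
B, as a condominium assessment lien, has superpriority and ranks first.
Remaining liens by effective date: A (Feb 5, 2017), F (Sep 6, 2017), C (Sep 22, 2018), D (Aug 15, 2019), E (Aug 30, 2019).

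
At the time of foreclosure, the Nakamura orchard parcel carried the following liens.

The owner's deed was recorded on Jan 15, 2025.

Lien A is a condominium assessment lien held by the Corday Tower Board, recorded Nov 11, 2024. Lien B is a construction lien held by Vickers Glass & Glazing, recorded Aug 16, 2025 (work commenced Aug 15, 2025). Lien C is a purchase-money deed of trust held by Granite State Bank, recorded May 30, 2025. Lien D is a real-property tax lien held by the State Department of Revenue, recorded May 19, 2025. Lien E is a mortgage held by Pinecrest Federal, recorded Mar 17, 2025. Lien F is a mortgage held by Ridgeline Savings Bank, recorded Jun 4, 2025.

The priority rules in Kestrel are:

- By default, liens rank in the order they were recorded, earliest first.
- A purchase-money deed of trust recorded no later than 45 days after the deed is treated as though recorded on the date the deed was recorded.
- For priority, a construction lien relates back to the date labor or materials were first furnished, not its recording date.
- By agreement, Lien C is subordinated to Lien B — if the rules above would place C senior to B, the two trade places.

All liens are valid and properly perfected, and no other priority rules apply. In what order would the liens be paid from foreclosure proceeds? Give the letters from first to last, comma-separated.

First, effective dates: B's effective date is Aug 15, 2025, when work began; C missed the 45-day window (135 days after the deed), so its recording date stands.
Ordering by effective date: A (Nov 11, 2024), E (Mar 17, 2025), D (May 19, 2025), C (May 30, 2025), F (Jun 4, 2025), B (Aug 15, 2025).
C would otherwise be senior to B, so under the subordination agreement C and B exchange positions.

A, E, D, B, F, C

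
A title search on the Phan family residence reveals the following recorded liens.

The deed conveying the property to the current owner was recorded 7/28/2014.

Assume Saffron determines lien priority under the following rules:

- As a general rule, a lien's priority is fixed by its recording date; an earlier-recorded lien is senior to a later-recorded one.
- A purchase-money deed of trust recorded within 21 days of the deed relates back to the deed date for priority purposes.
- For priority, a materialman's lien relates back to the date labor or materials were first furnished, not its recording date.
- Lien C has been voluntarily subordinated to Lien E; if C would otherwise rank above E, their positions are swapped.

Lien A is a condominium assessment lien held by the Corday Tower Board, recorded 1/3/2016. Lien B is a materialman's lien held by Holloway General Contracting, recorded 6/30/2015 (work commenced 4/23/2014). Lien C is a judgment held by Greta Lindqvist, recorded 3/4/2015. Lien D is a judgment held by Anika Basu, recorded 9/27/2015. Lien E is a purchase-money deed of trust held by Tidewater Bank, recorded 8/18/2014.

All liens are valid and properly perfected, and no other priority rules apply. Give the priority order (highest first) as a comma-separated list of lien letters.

B, E, C, D, A

Adjusting effective dates: B relates back to 4/23/2014 (work commenced); E was recorded within the 21-day window, so its effective date is the deed date 7/28/2014.
Ordering by effective date: B (4/23/2014), E (7/28/2014), C (3/4/2015), D (9/27/2015), A (1/3/2016).
C already ranks below E; the subordination has no effect.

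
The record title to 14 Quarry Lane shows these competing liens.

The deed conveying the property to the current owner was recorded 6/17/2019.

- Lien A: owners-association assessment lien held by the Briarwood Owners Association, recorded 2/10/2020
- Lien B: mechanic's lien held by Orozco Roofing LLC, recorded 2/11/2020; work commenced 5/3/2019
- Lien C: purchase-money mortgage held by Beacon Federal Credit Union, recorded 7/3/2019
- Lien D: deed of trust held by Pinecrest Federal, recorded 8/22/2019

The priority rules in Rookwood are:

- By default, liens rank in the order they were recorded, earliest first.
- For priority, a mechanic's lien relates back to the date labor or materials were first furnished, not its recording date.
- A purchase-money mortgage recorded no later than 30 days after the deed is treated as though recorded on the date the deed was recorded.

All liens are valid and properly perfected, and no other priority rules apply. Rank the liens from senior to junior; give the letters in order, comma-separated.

Effective dates after the stated exceptions: B's effective date is 5/3/2019, when work began; C was recorded within the 30-day window, so its effective date is the deed date 6/17/2019.
Ordering by effective date: B (5/3/2019), C (6/17/2019), D (8/22/2019), A (2/10/2020).

B, C, D, A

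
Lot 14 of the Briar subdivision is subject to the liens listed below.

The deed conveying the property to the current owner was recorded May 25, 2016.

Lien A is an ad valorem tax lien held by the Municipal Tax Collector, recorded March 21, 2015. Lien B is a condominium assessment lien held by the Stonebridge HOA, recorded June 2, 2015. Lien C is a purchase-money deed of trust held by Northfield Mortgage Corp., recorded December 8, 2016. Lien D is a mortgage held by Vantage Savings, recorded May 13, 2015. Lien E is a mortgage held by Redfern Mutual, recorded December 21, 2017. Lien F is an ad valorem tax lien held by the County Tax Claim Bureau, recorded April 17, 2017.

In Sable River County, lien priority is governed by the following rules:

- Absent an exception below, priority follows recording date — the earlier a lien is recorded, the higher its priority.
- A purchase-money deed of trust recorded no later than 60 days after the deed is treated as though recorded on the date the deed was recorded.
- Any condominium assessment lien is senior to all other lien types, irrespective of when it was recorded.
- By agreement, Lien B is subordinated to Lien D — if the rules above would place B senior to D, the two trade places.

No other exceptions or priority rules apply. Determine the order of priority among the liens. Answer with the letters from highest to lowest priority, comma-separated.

D, A, B, C, F, E

First, effective dates: C was recorded 197 days after the deed, outside the 60-day window, so it keeps its recording date.
As a condominium assessment lien, B is senior to every other lien.
Ordering the rest by effective date: A (March 21, 2015), D (May 13, 2015), C (December 8, 2016), F (April 17, 2017), E (December 21, 2017).
B would otherwise be senior to D, so under the subordination agreement B and D exchange positions.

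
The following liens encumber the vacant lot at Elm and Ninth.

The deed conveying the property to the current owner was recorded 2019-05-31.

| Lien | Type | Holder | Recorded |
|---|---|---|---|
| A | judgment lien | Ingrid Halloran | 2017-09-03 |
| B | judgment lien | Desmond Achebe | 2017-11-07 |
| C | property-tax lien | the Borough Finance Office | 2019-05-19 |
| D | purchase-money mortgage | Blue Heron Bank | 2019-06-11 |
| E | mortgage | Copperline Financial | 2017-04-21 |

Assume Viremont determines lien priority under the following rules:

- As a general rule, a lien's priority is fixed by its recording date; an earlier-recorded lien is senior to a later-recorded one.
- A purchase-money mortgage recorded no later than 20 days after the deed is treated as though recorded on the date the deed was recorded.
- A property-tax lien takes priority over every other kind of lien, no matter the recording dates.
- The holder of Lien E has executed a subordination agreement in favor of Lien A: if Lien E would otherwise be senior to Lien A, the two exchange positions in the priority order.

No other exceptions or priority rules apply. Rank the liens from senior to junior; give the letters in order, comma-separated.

C, A, E, B, D

Effective dates: D's effective date is the deed date, 2019-05-31.
C, as a property-tax lien, has superpriority and ranks first.
The other liens, earliest effective date first: E (2017-04-21), A (2017-09-03), B (2017-11-07), D (2019-05-31).
The subordination applies — E was senior to A — so E and A swap.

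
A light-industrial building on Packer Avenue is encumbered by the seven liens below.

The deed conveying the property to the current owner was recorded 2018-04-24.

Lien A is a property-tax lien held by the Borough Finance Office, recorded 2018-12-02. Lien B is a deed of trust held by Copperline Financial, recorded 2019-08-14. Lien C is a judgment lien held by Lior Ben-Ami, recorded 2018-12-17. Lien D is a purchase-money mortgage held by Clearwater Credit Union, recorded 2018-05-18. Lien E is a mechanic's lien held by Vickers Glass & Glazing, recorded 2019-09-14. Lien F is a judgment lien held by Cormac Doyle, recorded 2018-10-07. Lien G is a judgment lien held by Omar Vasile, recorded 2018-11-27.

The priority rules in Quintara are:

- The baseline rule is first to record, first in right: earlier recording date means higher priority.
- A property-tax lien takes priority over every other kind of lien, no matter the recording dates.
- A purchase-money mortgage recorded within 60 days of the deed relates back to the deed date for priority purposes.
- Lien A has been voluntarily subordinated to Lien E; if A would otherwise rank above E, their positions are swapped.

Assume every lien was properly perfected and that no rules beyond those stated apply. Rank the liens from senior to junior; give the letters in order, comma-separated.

Effective dates: D's effective date is the deed date, 2018-04-24.
A is a property-tax lien and takes priority over every other lien.
Ordering the rest by effective date: D (2018-04-24), F (2018-10-07), G (2018-11-27), C (2018-12-17), B (2019-08-14), E (2019-09-14).
A would otherwise be senior to E, so under the subordination agreement A and E exchange positions.

E, D, F, G, C, B, A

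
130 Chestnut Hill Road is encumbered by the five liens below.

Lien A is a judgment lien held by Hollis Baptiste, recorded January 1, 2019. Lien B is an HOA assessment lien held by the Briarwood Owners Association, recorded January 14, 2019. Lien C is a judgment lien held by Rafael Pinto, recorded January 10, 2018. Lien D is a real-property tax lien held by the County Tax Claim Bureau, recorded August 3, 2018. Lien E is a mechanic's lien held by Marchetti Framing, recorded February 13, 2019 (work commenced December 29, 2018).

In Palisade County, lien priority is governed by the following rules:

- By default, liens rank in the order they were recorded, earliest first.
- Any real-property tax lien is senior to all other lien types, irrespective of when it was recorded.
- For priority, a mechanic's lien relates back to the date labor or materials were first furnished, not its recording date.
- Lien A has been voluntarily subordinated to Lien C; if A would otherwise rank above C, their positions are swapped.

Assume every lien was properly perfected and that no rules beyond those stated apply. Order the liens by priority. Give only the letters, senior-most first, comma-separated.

First, effective dates: E's effective date is December 29, 2018, when work began.
D, as a real-property tax lien, has superpriority and ranks first.
The other liens, earliest effective date first: C (January 10, 2018), E (December 29, 2018), A (January 1, 2019), B (January 14, 2019).
A already ranks below C; the subordination has no effect.

D, C, E, A, B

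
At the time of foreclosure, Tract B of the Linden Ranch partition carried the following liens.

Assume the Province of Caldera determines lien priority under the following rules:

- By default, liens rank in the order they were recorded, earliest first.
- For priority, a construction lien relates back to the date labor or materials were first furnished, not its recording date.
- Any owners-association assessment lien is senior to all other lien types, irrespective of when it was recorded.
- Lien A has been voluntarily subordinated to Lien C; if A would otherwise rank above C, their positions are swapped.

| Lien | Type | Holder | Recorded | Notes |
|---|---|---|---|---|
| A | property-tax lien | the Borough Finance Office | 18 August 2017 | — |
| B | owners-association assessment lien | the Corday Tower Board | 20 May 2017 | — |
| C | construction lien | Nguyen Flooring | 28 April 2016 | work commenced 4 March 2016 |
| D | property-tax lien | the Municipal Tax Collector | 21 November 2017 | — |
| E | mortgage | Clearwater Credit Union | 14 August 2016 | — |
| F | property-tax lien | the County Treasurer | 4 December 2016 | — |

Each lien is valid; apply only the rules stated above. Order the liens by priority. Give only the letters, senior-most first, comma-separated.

Adjusting effective dates: C is treated as recorded 4 March 2016, the work-commencement date.
B, as an owners-association assessment lien, has superpriority and ranks first.
The other liens, earliest effective date first: C (4 March 2016), E (14 August 2016), F (4 December 2016), A (18 August 2017), D (21 November 2017).
A is already junior to C, so the subordination agreement changes nothing.

B, C, E, F, A, D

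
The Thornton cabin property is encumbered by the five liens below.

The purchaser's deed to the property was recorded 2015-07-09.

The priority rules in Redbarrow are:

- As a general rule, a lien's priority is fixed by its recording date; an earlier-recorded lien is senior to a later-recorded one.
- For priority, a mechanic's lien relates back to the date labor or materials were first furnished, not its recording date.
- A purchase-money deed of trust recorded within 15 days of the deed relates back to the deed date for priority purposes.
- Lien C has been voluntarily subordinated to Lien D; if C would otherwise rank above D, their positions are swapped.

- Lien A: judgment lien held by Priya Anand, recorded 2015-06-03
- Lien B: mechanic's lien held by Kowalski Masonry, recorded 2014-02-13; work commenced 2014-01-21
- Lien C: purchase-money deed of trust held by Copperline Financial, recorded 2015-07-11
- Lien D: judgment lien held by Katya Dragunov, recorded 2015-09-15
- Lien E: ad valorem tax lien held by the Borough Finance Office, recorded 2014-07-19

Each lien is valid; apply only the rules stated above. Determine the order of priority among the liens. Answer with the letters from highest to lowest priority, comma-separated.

Adjusting effective dates: B relates back to 2014-01-21 (work commenced); C's effective date is the deed date, 2015-07-09.
By effective date, earliest first: B (2014-01-21), E (2014-07-19), A (2015-06-03), C (2015-07-09), D (2015-09-15).
Because C would otherwise rank above D, the subordination swaps them.

B, E, A, D, C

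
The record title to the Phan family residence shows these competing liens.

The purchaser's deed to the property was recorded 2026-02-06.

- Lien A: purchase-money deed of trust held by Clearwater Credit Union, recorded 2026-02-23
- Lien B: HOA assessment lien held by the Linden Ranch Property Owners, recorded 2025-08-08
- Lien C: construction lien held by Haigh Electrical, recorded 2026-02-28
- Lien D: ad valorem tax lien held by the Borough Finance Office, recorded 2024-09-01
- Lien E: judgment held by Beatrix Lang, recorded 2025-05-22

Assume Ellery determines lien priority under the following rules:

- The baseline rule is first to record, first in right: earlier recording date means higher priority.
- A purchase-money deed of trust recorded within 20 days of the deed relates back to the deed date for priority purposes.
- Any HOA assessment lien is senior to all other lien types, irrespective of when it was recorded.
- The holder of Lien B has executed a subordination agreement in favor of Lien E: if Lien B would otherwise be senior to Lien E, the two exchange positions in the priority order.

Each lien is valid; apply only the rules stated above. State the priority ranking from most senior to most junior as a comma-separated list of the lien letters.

E, D, B, A, C

Adjusting effective dates: A's effective date is the deed date, 2026-02-06.
As an HOA assessment lien, B is senior to every other lien.
The other liens, earliest effective date first: D (2024-09-01), E (2025-05-22), A (2026-02-06), C (2026-02-28).
Because B would otherwise rank above E, the subordination swaps them.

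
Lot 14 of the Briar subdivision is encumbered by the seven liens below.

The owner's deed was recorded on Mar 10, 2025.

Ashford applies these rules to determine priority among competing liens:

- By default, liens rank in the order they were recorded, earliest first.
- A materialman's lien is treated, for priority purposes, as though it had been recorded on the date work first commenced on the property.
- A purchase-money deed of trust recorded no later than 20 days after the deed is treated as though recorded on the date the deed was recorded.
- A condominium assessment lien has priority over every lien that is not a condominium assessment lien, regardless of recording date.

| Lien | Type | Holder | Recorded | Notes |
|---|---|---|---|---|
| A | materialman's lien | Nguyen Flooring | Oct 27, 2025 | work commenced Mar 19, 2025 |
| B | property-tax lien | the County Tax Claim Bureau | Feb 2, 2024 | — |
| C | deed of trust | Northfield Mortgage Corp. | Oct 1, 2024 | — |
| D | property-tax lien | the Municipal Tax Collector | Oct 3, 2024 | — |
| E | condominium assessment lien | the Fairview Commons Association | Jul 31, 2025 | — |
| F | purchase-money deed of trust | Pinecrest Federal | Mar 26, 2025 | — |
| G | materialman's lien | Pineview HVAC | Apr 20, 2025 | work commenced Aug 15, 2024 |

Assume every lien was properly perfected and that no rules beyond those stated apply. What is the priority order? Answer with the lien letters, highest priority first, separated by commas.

E, B, G, C, D, F, A

Effective dates after the stated exceptions: A is treated as recorded Mar 19, 2025, the work-commencement date; F's effective date is the deed date, Mar 10, 2025; G relates back to Aug 15, 2024 (work commenced).
As a condominium assessment lien, E is senior to every other lien.
The other liens, earliest effective date first: B (Feb 2, 2024), G (Aug 15, 2024), C (Oct 1, 2024), D (Oct 3, 2024), F (Mar 10, 2025), A (Mar 19, 2025).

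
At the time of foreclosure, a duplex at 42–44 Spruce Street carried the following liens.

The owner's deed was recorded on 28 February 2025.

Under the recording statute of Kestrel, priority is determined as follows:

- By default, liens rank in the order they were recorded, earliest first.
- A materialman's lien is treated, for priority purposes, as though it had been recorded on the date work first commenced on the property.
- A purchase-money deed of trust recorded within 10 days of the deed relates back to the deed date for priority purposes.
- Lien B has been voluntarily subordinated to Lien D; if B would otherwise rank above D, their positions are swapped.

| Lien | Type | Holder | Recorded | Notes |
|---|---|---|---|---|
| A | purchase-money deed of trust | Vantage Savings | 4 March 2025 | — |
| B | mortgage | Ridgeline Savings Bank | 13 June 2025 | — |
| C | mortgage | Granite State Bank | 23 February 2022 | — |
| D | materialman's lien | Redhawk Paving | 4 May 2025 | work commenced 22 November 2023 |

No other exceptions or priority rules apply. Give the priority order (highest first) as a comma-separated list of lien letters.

Adjusting effective dates: A relates back to the deed date 28 February 2025; D's effective date is 22 November 2023, when work began.
Ordering by effective date: C (23 February 2022), D (22 November 2023), A (28 February 2025), B (13 June 2025).
B already ranks below D; the subordination has no effect.

C, D, A, B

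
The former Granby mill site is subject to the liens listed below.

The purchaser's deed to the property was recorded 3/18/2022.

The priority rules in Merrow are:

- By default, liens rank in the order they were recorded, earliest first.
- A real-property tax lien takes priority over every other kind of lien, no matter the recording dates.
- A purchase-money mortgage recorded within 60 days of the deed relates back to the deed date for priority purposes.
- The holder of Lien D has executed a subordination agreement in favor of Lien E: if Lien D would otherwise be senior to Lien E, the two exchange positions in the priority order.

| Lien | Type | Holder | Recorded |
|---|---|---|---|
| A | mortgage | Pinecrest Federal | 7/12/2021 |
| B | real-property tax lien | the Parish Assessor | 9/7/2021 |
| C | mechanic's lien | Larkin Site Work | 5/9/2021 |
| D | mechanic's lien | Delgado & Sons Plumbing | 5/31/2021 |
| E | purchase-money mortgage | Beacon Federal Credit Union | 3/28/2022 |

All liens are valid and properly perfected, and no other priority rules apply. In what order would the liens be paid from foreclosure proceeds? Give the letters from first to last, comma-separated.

B, C, E, A, D

Effective dates after the stated exceptions: E's effective date is the deed date, 3/18/2022.
As a real-property tax lien, B is senior to every other lien.
Ordering the rest by effective date: C (5/9/2021), D (5/31/2021), A (7/12/2021), E (3/18/2022).
D would otherwise be senior to E, so under the subordination agreement D and E exchange positions.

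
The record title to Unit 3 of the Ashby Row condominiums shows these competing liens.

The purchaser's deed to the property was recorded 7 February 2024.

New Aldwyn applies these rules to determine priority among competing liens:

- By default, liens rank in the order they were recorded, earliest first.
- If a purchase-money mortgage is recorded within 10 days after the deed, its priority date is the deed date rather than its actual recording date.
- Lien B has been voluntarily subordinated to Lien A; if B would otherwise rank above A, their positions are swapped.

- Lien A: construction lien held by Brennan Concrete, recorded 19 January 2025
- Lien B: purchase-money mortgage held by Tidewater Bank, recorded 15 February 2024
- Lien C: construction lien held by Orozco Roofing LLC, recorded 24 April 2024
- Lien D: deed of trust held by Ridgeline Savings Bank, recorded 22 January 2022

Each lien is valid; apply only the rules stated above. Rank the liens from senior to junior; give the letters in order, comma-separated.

Effective dates after the stated exceptions: B relates back to the deed date 7 February 2024.
By effective date: D (22 January 2022), B (7 February 2024), C (24 April 2024), A (19 January 2025).
B is senior to A before the subordination, so the two trade places.

D, A, C, B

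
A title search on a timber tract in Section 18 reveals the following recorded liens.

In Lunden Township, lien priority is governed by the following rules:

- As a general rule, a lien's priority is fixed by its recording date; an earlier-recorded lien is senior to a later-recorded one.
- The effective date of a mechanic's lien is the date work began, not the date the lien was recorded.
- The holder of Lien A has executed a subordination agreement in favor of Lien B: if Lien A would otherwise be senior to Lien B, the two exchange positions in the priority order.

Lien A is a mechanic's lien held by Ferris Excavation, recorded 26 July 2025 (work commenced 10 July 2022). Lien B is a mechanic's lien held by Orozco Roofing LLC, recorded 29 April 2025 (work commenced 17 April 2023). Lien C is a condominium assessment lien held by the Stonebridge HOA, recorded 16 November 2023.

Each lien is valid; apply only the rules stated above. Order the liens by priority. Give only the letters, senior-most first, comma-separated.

B, A, C

Effective dates: A relates back to 10 July 2022 (work commenced); B relates back to 17 April 2023 (work commenced).
By effective date, earliest first: A (10 July 2022), B (17 April 2023), C (16 November 2023).
A is senior to B before the subordination, so the two trade places.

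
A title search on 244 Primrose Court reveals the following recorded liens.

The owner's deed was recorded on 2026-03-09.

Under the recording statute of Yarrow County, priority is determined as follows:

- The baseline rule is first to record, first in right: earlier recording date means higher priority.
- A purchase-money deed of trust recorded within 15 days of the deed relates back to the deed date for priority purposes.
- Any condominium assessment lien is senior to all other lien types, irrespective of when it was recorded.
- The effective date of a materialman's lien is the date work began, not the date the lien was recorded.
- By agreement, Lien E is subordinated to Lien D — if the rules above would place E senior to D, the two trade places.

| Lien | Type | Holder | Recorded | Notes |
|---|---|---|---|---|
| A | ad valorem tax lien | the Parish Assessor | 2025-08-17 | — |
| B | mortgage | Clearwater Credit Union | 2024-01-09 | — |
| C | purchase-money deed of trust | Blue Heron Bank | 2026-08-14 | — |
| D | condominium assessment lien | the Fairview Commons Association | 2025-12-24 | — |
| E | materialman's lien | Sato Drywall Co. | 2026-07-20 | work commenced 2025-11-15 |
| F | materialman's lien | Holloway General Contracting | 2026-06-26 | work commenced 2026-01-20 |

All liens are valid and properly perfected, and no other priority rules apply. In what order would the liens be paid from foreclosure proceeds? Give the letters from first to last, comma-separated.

D, B, A, E, F, C

First, effective dates: C was recorded 158 days after the deed, outside the 15-day window, so it keeps its recording date; E relates back to 2025-11-15 (work commenced); F is treated as recorded 2026-01-20, the work-commencement date.
As a condominium assessment lien, D is senior to every other lien.
The other liens, earliest effective date first: B (2024-01-09), A (2025-08-17), E (2025-11-15), F (2026-01-20), C (2026-08-14).
E already ranks below D; the subordination has no effect.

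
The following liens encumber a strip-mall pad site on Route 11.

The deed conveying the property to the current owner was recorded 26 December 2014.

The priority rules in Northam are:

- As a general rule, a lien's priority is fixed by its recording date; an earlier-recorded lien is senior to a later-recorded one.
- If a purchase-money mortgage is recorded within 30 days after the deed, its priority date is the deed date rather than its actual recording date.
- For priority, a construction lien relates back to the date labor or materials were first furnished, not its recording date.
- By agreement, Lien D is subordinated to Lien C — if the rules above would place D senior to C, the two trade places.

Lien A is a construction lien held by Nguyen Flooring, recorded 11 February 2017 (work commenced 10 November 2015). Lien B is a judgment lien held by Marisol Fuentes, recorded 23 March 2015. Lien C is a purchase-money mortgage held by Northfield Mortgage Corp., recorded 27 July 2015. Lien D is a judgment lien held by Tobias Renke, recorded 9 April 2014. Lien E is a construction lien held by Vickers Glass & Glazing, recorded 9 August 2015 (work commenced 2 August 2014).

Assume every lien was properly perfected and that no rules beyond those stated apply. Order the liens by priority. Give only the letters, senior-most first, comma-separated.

Adjusting effective dates: A relates back to 10 November 2015 (work commenced); C missed the 30-day window (213 days after the deed), so its recording date stands; E's effective date is 2 August 2014, when work began.
By effective date: D (9 April 2014), E (2 August 2014), B (23 March 2015), C (27 July 2015), A (10 November 2015).
D would otherwise be senior to C, so under the subordination agreement D and C exchange positions.

C, E, B, D, A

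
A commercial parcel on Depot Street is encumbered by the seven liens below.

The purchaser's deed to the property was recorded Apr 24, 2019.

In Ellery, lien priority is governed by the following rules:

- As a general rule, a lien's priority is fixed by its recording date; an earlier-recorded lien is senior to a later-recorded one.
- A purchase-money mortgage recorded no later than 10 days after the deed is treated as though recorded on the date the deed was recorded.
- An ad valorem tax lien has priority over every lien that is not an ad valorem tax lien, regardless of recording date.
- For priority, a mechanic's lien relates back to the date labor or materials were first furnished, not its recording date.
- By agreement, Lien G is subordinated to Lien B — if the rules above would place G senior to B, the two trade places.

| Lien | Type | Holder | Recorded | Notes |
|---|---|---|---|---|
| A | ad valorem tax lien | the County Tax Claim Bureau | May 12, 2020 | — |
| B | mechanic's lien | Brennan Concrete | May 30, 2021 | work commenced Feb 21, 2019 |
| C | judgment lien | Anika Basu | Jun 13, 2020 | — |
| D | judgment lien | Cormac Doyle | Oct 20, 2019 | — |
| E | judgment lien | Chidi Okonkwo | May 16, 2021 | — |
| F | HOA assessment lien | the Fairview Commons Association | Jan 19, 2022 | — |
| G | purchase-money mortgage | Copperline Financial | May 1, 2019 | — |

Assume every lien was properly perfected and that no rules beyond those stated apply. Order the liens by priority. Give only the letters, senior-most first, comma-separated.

A, B, G, D, C, E, F

Effective dates after the stated exceptions: B's effective date is Feb 21, 2019, when work began; G relates back to the deed date Apr 24, 2019.
A is an ad valorem tax lien and takes priority over every other lien.
Ordering the rest by effective date: B (Feb 21, 2019), G (Apr 24, 2019), D (Oct 20, 2019), C (Jun 13, 2020), E (May 16, 2021), F (Jan 19, 2022).
G already ranks below B; the subordination has no effect.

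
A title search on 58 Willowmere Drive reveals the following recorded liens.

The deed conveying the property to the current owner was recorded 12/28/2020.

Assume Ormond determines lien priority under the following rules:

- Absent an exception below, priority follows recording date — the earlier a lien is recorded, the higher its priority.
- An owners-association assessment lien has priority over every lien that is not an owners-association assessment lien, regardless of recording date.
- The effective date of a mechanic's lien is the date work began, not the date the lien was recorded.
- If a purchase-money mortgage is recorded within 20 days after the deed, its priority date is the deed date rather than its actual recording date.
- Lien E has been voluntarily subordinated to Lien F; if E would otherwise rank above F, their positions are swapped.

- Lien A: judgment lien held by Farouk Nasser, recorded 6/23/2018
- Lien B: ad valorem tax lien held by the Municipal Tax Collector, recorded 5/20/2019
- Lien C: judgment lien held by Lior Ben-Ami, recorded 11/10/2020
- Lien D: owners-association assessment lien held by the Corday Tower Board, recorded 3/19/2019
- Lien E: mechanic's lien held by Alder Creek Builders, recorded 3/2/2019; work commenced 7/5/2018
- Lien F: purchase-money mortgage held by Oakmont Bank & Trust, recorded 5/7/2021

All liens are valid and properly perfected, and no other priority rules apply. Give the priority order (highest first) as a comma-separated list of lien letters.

D, A, F, B, C, E

Effective dates: E relates back to 7/5/2018 (work commenced); F was recorded 130 days after the deed, outside the 20-day window, so it keeps its recording date.
D, as an owners-association assessment lien, has superpriority and ranks first.
Among the remaining liens, by effective date: A (6/23/2018), E (7/5/2018), B (5/20/2019), C (11/10/2020), F (5/7/2021).
The subordination applies — E was senior to F — so E and F swap.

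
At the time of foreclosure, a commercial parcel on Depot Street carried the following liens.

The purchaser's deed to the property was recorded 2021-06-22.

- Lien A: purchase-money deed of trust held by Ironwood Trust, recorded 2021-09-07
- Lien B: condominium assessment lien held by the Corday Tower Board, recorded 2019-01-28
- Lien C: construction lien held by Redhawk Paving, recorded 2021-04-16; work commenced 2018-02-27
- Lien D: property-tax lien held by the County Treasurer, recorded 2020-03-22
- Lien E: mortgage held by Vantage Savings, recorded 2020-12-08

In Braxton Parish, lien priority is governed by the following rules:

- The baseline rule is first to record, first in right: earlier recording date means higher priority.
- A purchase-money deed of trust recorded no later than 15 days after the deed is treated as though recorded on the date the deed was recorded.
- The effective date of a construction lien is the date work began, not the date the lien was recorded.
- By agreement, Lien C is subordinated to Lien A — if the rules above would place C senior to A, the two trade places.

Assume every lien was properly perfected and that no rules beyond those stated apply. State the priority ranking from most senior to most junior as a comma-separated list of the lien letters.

A, B, D, E, C

Effective dates: A was recorded 77 days after the deed — beyond 15 days — so no relation-back applies; C relates back to 2018-02-27 (work commenced).
Ordering by effective date: C (2018-02-27), B (2019-01-28), D (2020-03-22), E (2020-12-08), A (2021-09-07).
Because C would otherwise rank above A, the subordination swaps them.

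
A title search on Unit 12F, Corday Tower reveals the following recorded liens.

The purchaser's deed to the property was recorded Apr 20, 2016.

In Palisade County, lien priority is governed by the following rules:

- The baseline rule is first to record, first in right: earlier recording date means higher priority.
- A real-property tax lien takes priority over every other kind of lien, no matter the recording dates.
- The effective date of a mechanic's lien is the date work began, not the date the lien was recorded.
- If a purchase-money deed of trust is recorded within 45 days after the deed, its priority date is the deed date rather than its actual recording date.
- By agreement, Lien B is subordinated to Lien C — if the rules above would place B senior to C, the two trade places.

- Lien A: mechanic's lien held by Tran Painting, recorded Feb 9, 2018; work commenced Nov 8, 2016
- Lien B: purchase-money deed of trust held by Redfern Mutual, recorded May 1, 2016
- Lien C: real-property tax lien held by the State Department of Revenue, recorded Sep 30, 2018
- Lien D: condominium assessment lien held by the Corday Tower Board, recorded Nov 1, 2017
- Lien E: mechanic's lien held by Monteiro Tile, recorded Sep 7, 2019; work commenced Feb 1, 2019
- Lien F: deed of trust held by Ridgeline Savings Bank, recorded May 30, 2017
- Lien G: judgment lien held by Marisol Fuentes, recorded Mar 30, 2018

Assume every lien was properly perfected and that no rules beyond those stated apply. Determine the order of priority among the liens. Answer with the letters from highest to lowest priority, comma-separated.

C, B, A, F, D, G, E

Effective dates after the stated exceptions: A relates back to Nov 8, 2016 (work commenced); B was recorded within the 45-day window, so its effective date is the deed date Apr 20, 2016; E is treated as recorded Feb 1, 2019, the work-commencement date.
C is a real-property tax lien, so it outranks all other liens regardless of date.
Remaining liens by effective date: B (Apr 20, 2016), A (Nov 8, 2016), F (May 30, 2017), D (Nov 1, 2017), G (Mar 30, 2018), E (Feb 1, 2019).
B is already junior to C, so the subordination agreement changes nothing.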